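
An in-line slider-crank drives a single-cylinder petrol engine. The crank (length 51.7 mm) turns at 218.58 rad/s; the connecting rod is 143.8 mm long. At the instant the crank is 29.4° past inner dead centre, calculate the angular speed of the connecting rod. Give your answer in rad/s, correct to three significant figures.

ω = 218.6 rad/s
The rod makes angle φ with the slider axis where L sinφ = r sinθ; differentiating, L cosφ·φ̇ = r ω cosθ.
L cosφ = √(L² − r² sin²θ) = 0.14154 m.
|ω_rod| = r ω |cosθ| / √(L² − r² sin²θ) = 0.0517·218.6·0.87121/0.14154 = 69.557 rad/s.

69.6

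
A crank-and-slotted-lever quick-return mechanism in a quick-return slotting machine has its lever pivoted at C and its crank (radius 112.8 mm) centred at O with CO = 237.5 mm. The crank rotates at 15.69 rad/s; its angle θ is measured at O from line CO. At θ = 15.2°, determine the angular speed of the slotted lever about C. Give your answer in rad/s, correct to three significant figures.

5.01

ω = 15.69 rad/s
Crank pin A relative to C: A = (d + r cosθ, r sinθ); lever angle φ = atan2(r sinθ, d + r cosθ).
Differentiating tanφ: φ̇ = rω(d cosθ + r)/(d² + r² + 2dr cosθ).
d² + r² + 2dr cosθ = |CA|² = 0.120836 m²;  d cosθ + r = +0.34199 m.
|ω_lever| = |0.1128·15.69·+0.34199| / 0.120836 = 5.009 rad/s.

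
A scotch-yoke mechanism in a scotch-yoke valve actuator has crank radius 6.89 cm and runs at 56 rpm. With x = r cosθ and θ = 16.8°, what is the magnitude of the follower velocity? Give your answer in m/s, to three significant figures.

0.117

ω = 5.864 rad/s (from 56 rpm).
x = r cosθ ⇒ ẋ = −rω sinθ.
|v| = rω|sinθ| = 0.0689·5.864·|sin 16.8°| = 0.11678 m/s.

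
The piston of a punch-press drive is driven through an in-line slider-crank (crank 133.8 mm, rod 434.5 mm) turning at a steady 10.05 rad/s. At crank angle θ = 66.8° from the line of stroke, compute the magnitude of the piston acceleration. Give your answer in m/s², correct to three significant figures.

ω = 10.05 rad/s
x(θ) = r cosθ + √(L² − r² sin²θ); with ω constant, a = ω²·d²x/dθ².
d²x/dθ² = −r cosθ − r²(cos2θ)/√u − r⁴ sin²2θ/(4u^{3/2}),  u = L² − r² sin²θ = 0.173666 m².
Substituting r = 0.1338 m, L = 0.4345 m, θ = 66.8°: d²x/dθ² = -0.023665 m.
a = ω²·d²x/dθ² = (10.05)²·(-0.023665) = -2.3902 m/s²;  |a| = 2.3902 m/s².

2.39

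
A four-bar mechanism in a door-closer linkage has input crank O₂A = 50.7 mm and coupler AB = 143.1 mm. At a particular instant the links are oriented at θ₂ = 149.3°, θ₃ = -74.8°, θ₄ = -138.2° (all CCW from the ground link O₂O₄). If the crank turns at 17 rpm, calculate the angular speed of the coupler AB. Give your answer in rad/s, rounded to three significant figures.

ω₂ = 1.78 rad/s (from 17 rpm).
Differentiating the loop-closure r₂e^{iθ₂}+r₃e^{iθ₃}=r₁+r₄e^{iθ₄} gives r₂ω₂e^{iθ₂}+r₃ω₃e^{iθ₃}=r₄ω₄e^{iθ₄}.
Eliminating the other unknown: ω₃ = r₂ω₂ sin(θ₄−θ₂) / [r₃ sin(θ₃−θ₄)].
Numerator sine = +0.95372; denominator sine = +0.89415.
Result = 0.0507·1.78·(+0.95372) / (0.1431·(+0.89415)) = +0.67275 rad/s; magnitude 0.67275 rad/s.

0.673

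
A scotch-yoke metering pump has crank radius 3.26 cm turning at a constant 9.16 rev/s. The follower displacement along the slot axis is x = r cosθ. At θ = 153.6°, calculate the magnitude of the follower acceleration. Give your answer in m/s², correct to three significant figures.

ω = 57.55 rad/s (from 9.16 rev/s).
x = r cosθ ⇒ ẍ = −rω² cosθ (ω constant).
|a| = rω²|cosθ| = 0.0326·(57.55)²·|cos 153.6°| = 96.725 m/s².

96.7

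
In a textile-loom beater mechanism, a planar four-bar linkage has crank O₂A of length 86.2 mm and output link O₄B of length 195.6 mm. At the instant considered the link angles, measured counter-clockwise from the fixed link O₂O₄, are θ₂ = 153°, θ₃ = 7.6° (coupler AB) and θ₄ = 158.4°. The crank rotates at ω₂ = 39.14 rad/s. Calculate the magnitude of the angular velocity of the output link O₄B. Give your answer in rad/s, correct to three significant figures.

ω₂ = 39.14 rad/s
Differentiating the loop-closure r₂e^{iθ₂}+r₃e^{iθ₃}=r₁+r₄e^{iθ₄} gives r₂ω₂e^{iθ₂}+r₃ω₃e^{iθ₃}=r₄ω₄e^{iθ₄}.
Eliminating the other unknown: ω₄ = r₂ω₂ sin(θ₂−θ₃) / [r₄ sin(θ₄−θ₃)].
Numerator sine = +0.56784; denominator sine = +0.48786.
Result = 0.0862·39.14·(+0.56784) / (0.1956·(+0.48786)) = +20.077 rad/s; magnitude 20.077 rad/s.

20.1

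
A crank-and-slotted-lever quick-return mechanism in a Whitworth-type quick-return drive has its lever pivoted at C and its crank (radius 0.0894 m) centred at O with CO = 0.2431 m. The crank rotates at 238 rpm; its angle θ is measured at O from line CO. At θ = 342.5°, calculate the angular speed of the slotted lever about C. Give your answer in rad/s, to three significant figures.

ω = 24.92 rad/s (from 238 rpm).
Crank pin A relative to C: A = (d + r cosθ, r sinθ); lever angle φ = atan2(r sinθ, d + r cosθ).
Differentiating tanφ: φ̇ = rω(d cosθ + r)/(d² + r² + 2dr cosθ).
d² + r² + 2dr cosθ = |CA|² = 0.108544 m²;  d cosθ + r = +0.32125 m.
|ω_lever| = |0.0894·24.92·+0.32125| / 0.108544 = 6.5944 rad/s.

6.59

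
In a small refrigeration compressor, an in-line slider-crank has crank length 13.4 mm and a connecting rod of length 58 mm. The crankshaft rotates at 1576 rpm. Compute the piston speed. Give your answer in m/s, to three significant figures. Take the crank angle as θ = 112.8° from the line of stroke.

ω = 2π·1576/60 = 165 rad/s
For an in-line slider-crank, x = r cosθ + √(L² − r² sin²θ), so v = −rω sinθ·[1 + r cosθ/√(L² − r² sin²θ)].
With r = 0.0134 m, L = 0.058 m, θ = 112.8°: √(L² − r² sin²θ) = 0.056669 m.
v = −0.0134·165·0.92186·[1 + 0.0134·-0.38752/0.056669] = -1.8519 m/s.
|v| = 1.8519 m/s.

1.85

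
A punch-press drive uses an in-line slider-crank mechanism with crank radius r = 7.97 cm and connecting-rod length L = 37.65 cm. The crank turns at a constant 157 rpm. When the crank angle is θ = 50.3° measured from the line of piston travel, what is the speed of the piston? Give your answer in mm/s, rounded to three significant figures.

1150

ω = 2π·157/60 = 16.44 rad/s
For an in-line slider-crank, x = r cosθ + √(L² − r² sin²θ), so v = −rω sinθ·[1 + r cosθ/√(L² − r² sin²θ)].
With r = 0.0797 m, L = 0.3765 m, θ = 50.3°: √(L² − r² sin²θ) = 0.37147 m.
v = −0.0797·16.44·0.76940·[1 + 0.0797·0.63877/0.37147] = -1.1464 m/s.
|v| = 1.1464 m/s = 1146.4 mm/s.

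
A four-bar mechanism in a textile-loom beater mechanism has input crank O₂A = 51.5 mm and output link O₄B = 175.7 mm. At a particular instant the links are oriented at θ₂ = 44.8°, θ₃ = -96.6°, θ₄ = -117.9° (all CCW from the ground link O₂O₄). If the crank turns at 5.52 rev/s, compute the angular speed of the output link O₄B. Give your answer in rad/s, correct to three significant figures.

ω₂ = 34.68 rad/s (from 5.52 rev/s).
Differentiating the loop-closure r₂e^{iθ₂}+r₃e^{iθ₃}=r₁+r₄e^{iθ₄} gives r₂ω₂e^{iθ₂}+r₃ω₃e^{iθ₃}=r₄ω₄e^{iθ₄}.
Eliminating the other unknown: ω₄ = r₂ω₂ sin(θ₂−θ₃) / [r₄ sin(θ₄−θ₃)].
Numerator sine = +0.62388; denominator sine = -0.36325.
Result = 0.0515·34.68·(+0.62388) / (0.1757·(-0.36325)) = -17.46 rad/s; magnitude 17.46 rad/s.

17.5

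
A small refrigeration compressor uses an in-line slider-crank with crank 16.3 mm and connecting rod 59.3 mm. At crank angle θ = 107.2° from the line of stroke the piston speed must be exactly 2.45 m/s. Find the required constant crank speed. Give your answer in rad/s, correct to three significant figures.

172

For an in-line slider-crank, |v_piston| = rω|sinθ|·[1 + r cosθ/√(L² − r² sin²θ)].
With r = 0.0163 m, L = 0.0593 m, θ = 107.2°: the bracketed kinematic factor |dx/dθ| = 0.014259 m.
ω = v/|dx/dθ| = 2.45/0.014259 = 171.82 rad/s.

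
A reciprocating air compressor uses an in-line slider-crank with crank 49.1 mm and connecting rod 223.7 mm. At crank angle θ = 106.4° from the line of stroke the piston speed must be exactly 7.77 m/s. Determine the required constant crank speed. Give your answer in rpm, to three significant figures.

For an in-line slider-crank, |v_piston| = rω|sinθ|·[1 + r cosθ/√(L² − r² sin²θ)].
With r = 0.0491 m, L = 0.2237 m, θ = 106.4°: the bracketed kinematic factor |dx/dθ| = 0.044116 m.
ω = v/|dx/dθ| = 7.77/0.044116 = 176.13 rad/s.
N = 60ω/(2π) = 1681.9 rpm.

1680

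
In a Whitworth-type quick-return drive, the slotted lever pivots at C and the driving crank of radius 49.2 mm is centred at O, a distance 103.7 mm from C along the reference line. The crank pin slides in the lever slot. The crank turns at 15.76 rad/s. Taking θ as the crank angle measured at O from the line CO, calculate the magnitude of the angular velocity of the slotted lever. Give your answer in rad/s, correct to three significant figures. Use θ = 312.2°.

4.60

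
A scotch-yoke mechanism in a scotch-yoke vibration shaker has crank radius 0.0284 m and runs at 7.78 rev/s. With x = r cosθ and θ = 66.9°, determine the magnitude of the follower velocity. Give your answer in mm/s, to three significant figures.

1280

ω = 48.88 rad/s (from 7.78 rev/s).
x = r cosθ ⇒ ẋ = −rω sinθ.
|v| = rω|sinθ| = 0.0284·48.88·|sin 66.9°| = 1.277 m/s = 1277 mm/s.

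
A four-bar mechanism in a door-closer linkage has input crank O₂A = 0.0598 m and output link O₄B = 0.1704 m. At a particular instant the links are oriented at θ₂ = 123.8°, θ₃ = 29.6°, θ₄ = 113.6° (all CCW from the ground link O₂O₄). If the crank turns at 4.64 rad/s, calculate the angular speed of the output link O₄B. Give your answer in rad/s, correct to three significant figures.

1.63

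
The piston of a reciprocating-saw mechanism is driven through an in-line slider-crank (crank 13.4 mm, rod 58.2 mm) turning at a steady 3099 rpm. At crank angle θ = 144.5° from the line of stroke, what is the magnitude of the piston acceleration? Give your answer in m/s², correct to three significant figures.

1040

ω = 2π·3099/60 = 324.5 rad/s
x(θ) = r cosθ + √(L² − r² sin²θ); with ω constant, a = ω²·d²x/dθ².
d²x/dθ² = −r cosθ − r²(cos2θ)/√u − r⁴ sin²2θ/(4u^{3/2}),  u = L² − r² sin²θ = 0.00332669 m².
Substituting r = 0.0134 m, L = 0.0582 m, θ = 144.5°: d²x/dθ² = +0.009858 m.
a = ω²·d²x/dθ² = (324.5)²·(+0.009858) = +1038.2 m/s²;  |a| = 1038.2 m/s².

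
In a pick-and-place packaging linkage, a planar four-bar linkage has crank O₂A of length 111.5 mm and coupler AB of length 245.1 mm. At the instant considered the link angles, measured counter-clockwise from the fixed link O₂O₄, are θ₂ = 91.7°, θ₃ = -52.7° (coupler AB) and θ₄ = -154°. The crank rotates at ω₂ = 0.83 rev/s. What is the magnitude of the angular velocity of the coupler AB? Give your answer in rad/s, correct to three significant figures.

2.20

ω₂ = 5.215 rad/s (from 0.83 rev/s).
Differentiating the loop-closure r₂e^{iθ₂}+r₃e^{iθ₃}=r₁+r₄e^{iθ₄} gives r₂ω₂e^{iθ₂}+r₃ω₃e^{iθ₃}=r₄ω₄e^{iθ₄}.
Eliminating the other unknown: ω₃ = r₂ω₂ sin(θ₄−θ₂) / [r₃ sin(θ₃−θ₄)].
Numerator sine = +0.91140; denominator sine = +0.98061.
Result = 0.1115·5.215·(+0.91140) / (0.2451·(+0.98061)) = +2.205 rad/s; magnitude 2.205 rad/s.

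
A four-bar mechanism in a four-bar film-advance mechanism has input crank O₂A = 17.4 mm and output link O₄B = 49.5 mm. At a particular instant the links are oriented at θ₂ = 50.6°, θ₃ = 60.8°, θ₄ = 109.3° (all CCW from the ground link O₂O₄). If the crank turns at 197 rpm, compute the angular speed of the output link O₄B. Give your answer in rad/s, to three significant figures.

ω₂ = 20.63 rad/s (from 197 rpm).
Differentiating the loop-closure r₂e^{iθ₂}+r₃e^{iθ₃}=r₁+r₄e^{iθ₄} gives r₂ω₂e^{iθ₂}+r₃ω₃e^{iθ₃}=r₄ω₄e^{iθ₄}.
Eliminating the other unknown: ω₄ = r₂ω₂ sin(θ₂−θ₃) / [r₄ sin(θ₄−θ₃)].
Numerator sine = -0.17708; denominator sine = +0.74896.
Result = 0.0174·20.63·(-0.17708) / (0.0495·(+0.74896)) = -1.7146 rad/s; magnitude 1.7146 rad/s.

1.71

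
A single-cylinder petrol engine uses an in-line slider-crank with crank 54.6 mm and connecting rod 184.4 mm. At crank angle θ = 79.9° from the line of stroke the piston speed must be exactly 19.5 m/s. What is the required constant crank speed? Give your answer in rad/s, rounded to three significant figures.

For an in-line slider-crank, |v_piston| = rω|sinθ|·[1 + r cosθ/√(L² − r² sin²θ)].
With r = 0.0546 m, L = 0.1844 m, θ = 79.9°: the bracketed kinematic factor |dx/dθ| = 0.056672 m.
ω = v/|dx/dθ| = 19.5/0.056672 = 344.09 rad/s.

344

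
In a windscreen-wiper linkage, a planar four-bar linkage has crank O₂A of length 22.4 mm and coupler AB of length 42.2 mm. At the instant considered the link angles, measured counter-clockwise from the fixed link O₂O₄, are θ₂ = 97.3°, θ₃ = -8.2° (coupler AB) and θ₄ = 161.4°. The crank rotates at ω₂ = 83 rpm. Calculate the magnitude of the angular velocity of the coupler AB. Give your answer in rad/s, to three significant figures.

ω₂ = 8.692 rad/s (from 83 rpm).
Differentiating the loop-closure r₂e^{iθ₂}+r₃e^{iθ₃}=r₁+r₄e^{iθ₄} gives r₂ω₂e^{iθ₂}+r₃ω₃e^{iθ₃}=r₄ω₄e^{iθ₄}.
Eliminating the other unknown: ω₃ = r₂ω₂ sin(θ₄−θ₂) / [r₃ sin(θ₃−θ₄)].
Numerator sine = +0.89956; denominator sine = -0.18052.
Result = 0.0224·8.692·(+0.89956) / (0.0422·(-0.18052)) = -22.99 rad/s; magnitude 22.99 rad/s.

23.0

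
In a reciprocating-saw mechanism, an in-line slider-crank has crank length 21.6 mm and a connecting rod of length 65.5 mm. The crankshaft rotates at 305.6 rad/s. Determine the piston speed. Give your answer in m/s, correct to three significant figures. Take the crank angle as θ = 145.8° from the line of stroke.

ω = 305.6 rad/s
For an in-line slider-crank, x = r cosθ + √(L² − r² sin²θ), so v = −rω sinθ·[1 + r cosθ/√(L² − r² sin²θ)].
With r = 0.0216 m, L = 0.0655 m, θ = 145.8°: √(L² − r² sin²θ) = 0.064365 m.
v = −0.0216·305.6·0.56208·[1 + 0.0216·-0.82708/0.064365] = -2.6805 m/s.
|v| = 2.6805 m/s.

2.68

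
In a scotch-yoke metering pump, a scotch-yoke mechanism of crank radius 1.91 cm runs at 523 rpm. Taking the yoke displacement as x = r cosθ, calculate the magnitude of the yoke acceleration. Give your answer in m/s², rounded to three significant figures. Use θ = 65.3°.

23.9

ω = 54.77 rad/s (from 523 rpm).
x = r cosθ ⇒ ẍ = −rω² cosθ (ω constant).
|a| = rω²|cosθ| = 0.0191·(54.77)²·|cos 65.3°| = 23.94 m/s².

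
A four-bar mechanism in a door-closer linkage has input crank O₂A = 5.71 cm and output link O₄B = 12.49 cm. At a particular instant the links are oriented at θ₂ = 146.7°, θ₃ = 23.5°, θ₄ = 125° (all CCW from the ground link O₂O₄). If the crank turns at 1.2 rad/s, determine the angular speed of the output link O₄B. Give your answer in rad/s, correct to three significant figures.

0.468

ω₂ = 1.2 rad/s
Differentiating the loop-closure r₂e^{iθ₂}+r₃e^{iθ₃}=r₁+r₄e^{iθ₄} gives r₂ω₂e^{iθ₂}+r₃ω₃e^{iθ₃}=r₄ω₄e^{iθ₄}.
Eliminating the other unknown: ω₄ = r₂ω₂ sin(θ₂−θ₃) / [r₄ sin(θ₄−θ₃)].
Numerator sine = +0.83676; denominator sine = +0.97992.
Result = 0.0571·1.2·(+0.83676) / (0.1249·(+0.97992)) = +0.46845 rad/s; magnitude 0.46845 rad/s.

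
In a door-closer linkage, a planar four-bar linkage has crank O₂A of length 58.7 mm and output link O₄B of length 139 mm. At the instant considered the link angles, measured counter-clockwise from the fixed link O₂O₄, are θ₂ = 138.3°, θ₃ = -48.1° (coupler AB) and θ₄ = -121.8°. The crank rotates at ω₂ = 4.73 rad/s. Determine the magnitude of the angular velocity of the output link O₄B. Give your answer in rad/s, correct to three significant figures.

ω₂ = 4.73 rad/s
Differentiating the loop-closure r₂e^{iθ₂}+r₃e^{iθ₃}=r₁+r₄e^{iθ₄} gives r₂ω₂e^{iθ₂}+r₃ω₃e^{iθ₃}=r₄ω₄e^{iθ₄}.
Eliminating the other unknown: ω₄ = r₂ω₂ sin(θ₂−θ₃) / [r₄ sin(θ₄−θ₃)].
Numerator sine = -0.11147; denominator sine = -0.95981.
Result = 0.0587·4.73·(-0.11147) / (0.139·(-0.95981)) = +0.23198 rad/s; magnitude 0.23198 rad/s.

0.232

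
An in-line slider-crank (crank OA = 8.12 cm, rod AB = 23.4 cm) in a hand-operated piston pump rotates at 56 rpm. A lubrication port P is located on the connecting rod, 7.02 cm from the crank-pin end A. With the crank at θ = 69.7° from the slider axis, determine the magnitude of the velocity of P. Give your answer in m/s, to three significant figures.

ω = 5.864 rad/s.  Crank-pin speed |V_A| = rω = 0.47618 m/s, perpendicular to OA.
Rod angle: sinφ = −(r/L) sinθ ⇒ φ = -18.993°; ω_rod = −rω cosθ/√(L²−r²sin²θ) = -0.74665 rad/s.
V_P = V_A + ω_rod × AP, with AP = 0.0702 m along the rod.
Components: V_Px = −rω sinθ − a·ω_rod·sinφ = -0.46366 m/s;  V_Py = rω cosθ + a·ω_rod·cosφ = +0.11564 m/s.
|V_P| = √(V_Px² + V_Py²) = 0.47787 m/s.

0.478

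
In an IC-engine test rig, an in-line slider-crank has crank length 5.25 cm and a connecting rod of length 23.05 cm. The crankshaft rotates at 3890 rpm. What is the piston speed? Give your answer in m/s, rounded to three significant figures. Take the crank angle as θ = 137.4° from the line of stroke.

ω = 2π·3890/60 = 407.4 rad/s
For an in-line slider-crank, x = r cosθ + √(L² − r² sin²θ), so v = −rω sinθ·[1 + r cosθ/√(L² − r² sin²θ)].
With r = 0.0525 m, L = 0.2305 m, θ = 137.4°: √(L² − r² sin²θ) = 0.22774 m.
v = −0.0525·407.4·0.67688·[1 + 0.0525·-0.73610/0.22774] = -12.02 m/s.
|v| = 12.02 m/s.

12.0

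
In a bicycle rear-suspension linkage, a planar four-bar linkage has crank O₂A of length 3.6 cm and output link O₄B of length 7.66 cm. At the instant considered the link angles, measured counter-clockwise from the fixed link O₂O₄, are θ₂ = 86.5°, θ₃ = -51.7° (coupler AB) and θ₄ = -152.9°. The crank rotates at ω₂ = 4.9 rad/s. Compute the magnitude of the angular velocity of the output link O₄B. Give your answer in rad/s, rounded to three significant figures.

ω₂ = 4.9 rad/s
Differentiating the loop-closure r₂e^{iθ₂}+r₃e^{iθ₃}=r₁+r₄e^{iθ₄} gives r₂ω₂e^{iθ₂}+r₃ω₃e^{iθ₃}=r₄ω₄e^{iθ₄}.
Eliminating the other unknown: ω₄ = r₂ω₂ sin(θ₂−θ₃) / [r₄ sin(θ₄−θ₃)].
Numerator sine = +0.66653; denominator sine = -0.98096.
Result = 0.036·4.9·(+0.66653) / (0.0766·(-0.98096)) = -1.5647 rad/s; magnitude 1.5647 rad/s.

1.56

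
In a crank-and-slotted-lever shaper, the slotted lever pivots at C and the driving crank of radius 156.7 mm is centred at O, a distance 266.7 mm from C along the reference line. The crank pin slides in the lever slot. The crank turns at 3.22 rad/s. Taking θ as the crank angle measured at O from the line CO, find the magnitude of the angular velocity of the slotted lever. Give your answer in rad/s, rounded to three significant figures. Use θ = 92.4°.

ω = 3.22 rad/s
Crank pin A relative to C: A = (d + r cosθ, r sinθ); lever angle φ = atan2(r sinθ, d + r cosθ).
Differentiating tanφ: φ̇ = rω(d cosθ + r)/(d² + r² + 2dr cosθ).
d² + r² + 2dr cosθ = |CA|² = 0.0921837 m²;  d cosθ + r = +0.14553 m.
|ω_lever| = |0.1567·3.22·+0.14553| / 0.0921837 = 0.79658 rad/s.

0.797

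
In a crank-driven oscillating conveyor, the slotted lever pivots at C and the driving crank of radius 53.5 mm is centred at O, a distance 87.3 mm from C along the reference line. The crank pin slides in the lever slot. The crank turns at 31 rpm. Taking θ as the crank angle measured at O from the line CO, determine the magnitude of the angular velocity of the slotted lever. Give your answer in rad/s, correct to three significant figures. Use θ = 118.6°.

0.338

ω = 3.246 rad/s (from 31 rpm).
Crank pin A relative to C: A = (d + r cosθ, r sinθ); lever angle φ = atan2(r sinθ, d + r cosθ).
Differentiating tanφ: φ̇ = rω(d cosθ + r)/(d² + r² + 2dr cosθ).
d² + r² + 2dr cosθ = |CA|² = 0.00601203 m²;  d cosθ + r = +0.01171 m.
|ω_lever| = |0.0535·3.246·+0.01171| / 0.00601203 = 0.33829 rad/s.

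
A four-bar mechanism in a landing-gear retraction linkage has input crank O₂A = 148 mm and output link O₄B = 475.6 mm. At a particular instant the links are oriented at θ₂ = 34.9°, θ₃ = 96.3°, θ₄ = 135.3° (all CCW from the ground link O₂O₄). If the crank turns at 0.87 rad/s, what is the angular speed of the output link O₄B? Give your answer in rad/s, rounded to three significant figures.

ω₂ = 0.87 rad/s
Differentiating the loop-closure r₂e^{iθ₂}+r₃e^{iθ₃}=r₁+r₄e^{iθ₄} gives r₂ω₂e^{iθ₂}+r₃ω₃e^{iθ₃}=r₄ω₄e^{iθ₄}.
Eliminating the other unknown: ω₄ = r₂ω₂ sin(θ₂−θ₃) / [r₄ sin(θ₄−θ₃)].
Numerator sine = -0.87798; denominator sine = +0.62932.
Result = 0.148·0.87·(-0.87798) / (0.4756·(+0.62932)) = -0.37771 rad/s; magnitude 0.37771 rad/s.

0.378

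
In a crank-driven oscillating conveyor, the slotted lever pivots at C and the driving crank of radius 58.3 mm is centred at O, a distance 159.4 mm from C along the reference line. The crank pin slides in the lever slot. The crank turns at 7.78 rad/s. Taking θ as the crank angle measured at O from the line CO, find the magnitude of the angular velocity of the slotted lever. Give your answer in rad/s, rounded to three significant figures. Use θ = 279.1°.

ω = 7.78 rad/s
Crank pin A relative to C: A = (d + r cosθ, r sinθ); lever angle φ = atan2(r sinθ, d + r cosθ).
Differentiating tanφ: φ̇ = rω(d cosθ + r)/(d² + r² + 2dr cosθ).
d² + r² + 2dr cosθ = |CA|² = 0.0317468 m²;  d cosθ + r = +0.08351 m.
|ω_lever| = |0.0583·7.78·+0.08351| / 0.0317468 = 1.1931 rad/s.

1.19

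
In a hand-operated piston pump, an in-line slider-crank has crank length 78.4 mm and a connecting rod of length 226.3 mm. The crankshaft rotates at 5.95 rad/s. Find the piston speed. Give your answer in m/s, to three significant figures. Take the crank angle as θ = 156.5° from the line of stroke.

0.126

ω = 5.95 rad/s
For an in-line slider-crank, x = r cosθ + √(L² − r² sin²θ), so v = −rω sinθ·[1 + r cosθ/√(L² − r² sin²θ)].
With r = 0.0784 m, L = 0.2263 m, θ = 156.5°: √(L² − r² sin²θ) = 0.22413 m.
v = −0.0784·5.95·0.39875·[1 + 0.0784·-0.91706/0.22413] = -0.12634 m/s.
|v| = 0.12634 m/s.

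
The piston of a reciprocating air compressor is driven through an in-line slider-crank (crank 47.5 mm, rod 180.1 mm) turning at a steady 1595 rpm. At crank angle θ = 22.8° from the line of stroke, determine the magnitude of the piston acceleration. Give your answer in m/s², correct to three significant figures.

1470

ω = 2π·1595/60 = 167 rad/s
x(θ) = r cosθ + √(L² − r² sin²θ); with ω constant, a = ω²·d²x/dθ².
d²x/dθ² = −r cosθ − r²(cos2θ)/√u − r⁴ sin²2θ/(4u^{3/2}),  u = L² − r² sin²θ = 0.0320972 m².
Substituting r = 0.0475 m, L = 0.1801 m, θ = 22.8°: d²x/dθ² = -0.052713 m.
a = ω²·d²x/dθ² = (167)²·(-0.052713) = -1470.6 m/s²;  |a| = 1470.6 m/s².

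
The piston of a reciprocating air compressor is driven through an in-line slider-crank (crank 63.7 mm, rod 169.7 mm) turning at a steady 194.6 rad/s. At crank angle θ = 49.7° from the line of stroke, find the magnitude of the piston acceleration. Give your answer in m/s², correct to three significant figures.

ω = 194.6 rad/s
x(θ) = r cosθ + √(L² − r² sin²θ); with ω constant, a = ω²·d²x/dθ².
d²x/dθ² = −r cosθ − r²(cos2θ)/√u − r⁴ sin²2θ/(4u^{3/2}),  u = L² − r² sin²θ = 0.0264379 m².
Substituting r = 0.0637 m, L = 0.1697 m, θ = 49.7°: d²x/dθ² = -0.038057 m.
a = ω²·d²x/dθ² = (194.6)²·(-0.038057) = -1441.2 m/s²;  |a| = 1441.2 m/s².

1440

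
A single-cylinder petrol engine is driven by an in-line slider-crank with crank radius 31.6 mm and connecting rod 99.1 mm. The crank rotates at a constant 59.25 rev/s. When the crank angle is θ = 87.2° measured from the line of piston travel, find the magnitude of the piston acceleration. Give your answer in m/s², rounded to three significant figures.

1250

ω = 2π·59.2 = 372.3 rad/s
x(θ) = r cosθ + √(L² − r² sin²θ); with ω constant, a = ω²·d²x/dθ².
d²x/dθ² = −r cosθ − r²(cos2θ)/√u − r⁴ sin²2θ/(4u^{3/2}),  u = L² − r² sin²θ = 0.00882463 m².
Substituting r = 0.0316 m, L = 0.0991 m, θ = 87.2°: d²x/dθ² = +0.0090326 m.
a = ω²·d²x/dθ² = (372.3)²·(+0.0090326) = +1251.8 m/s²;  |a| = 1251.8 m/s².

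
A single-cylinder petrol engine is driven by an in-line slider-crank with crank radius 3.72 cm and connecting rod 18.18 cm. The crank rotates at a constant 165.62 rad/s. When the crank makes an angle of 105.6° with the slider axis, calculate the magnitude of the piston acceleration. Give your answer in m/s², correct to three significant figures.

456

ω = 165.6 rad/s
x(θ) = r cosθ + √(L² − r² sin²θ); with ω constant, a = ω²·d²x/dθ².
d²x/dθ² = −r cosθ − r²(cos2θ)/√u − r⁴ sin²2θ/(4u^{3/2}),  u = L² − r² sin²θ = 0.0317675 m².
Substituting r = 0.0372 m, L = 0.1818 m, θ = 105.6°: d²x/dθ² = +0.016622 m.
a = ω²·d²x/dθ² = (165.6)²·(+0.016622) = +455.95 m/s²;  |a| = 455.95 m/s².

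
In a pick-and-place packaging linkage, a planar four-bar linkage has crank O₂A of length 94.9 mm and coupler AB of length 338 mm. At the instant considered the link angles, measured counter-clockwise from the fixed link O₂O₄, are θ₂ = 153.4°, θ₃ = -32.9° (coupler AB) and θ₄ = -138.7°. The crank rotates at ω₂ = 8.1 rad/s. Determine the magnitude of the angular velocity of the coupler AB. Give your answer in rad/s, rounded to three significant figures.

ω₂ = 8.1 rad/s
Differentiating the loop-closure r₂e^{iθ₂}+r₃e^{iθ₃}=r₁+r₄e^{iθ₄} gives r₂ω₂e^{iθ₂}+r₃ω₃e^{iθ₃}=r₄ω₄e^{iθ₄}.
Eliminating the other unknown: ω₃ = r₂ω₂ sin(θ₄−θ₂) / [r₃ sin(θ₃−θ₄)].
Numerator sine = +0.92653; denominator sine = +0.96222.
Result = 0.0949·8.1·(+0.92653) / (0.338·(+0.96222)) = +2.1899 rad/s; magnitude 2.1899 rad/s.

2.19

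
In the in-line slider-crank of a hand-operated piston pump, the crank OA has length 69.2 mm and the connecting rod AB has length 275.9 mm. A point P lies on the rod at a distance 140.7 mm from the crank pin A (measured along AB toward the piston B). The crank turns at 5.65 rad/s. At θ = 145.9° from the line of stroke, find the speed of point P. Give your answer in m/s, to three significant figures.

ω = 5.65 rad/s.  Crank-pin speed |V_A| = rω = 0.39098 m/s, perpendicular to OA.
Rod angle: sinφ = −(r/L) sinθ ⇒ φ = -8.084°; ω_rod = −rω cosθ/√(L²−r²sin²θ) = +1.1852 rad/s.
V_P = V_A + ω_rod × AP, with AP = 0.1407 m along the rod.
Components: V_Px = −rω sinθ − a·ω_rod·sinφ = -0.19575 m/s;  V_Py = rω cosθ + a·ω_rod·cosφ = -0.15865 m/s.
|V_P| = √(V_Px² + V_Py²) = 0.25197 m/s.

0.252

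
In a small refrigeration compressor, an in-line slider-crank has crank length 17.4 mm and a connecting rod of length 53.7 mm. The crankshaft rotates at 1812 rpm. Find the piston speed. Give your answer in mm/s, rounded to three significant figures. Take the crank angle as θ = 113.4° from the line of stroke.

2620

ω = 2π·1812/60 = 189.8 rad/s
For an in-line slider-crank, x = r cosθ + √(L² − r² sin²θ), so v = −rω sinθ·[1 + r cosθ/√(L² − r² sin²θ)].
With r = 0.0174 m, L = 0.0537 m, θ = 113.4°: √(L² − r² sin²θ) = 0.051271 m.
v = −0.0174·189.8·0.91775·[1 + 0.0174·-0.39715/0.051271] = -2.6217 m/s.
|v| = 2.6217 m/s = 2621.7 mm/s.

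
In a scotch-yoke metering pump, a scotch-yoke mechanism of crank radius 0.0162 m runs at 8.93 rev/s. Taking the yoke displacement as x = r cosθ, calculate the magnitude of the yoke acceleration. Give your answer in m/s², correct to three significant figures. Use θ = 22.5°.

47.1

ω = 56.11 rad/s (from 8.93 rev/s).
x = r cosθ ⇒ ẍ = −rω² cosθ (ω constant).
|a| = rω²|cosθ| = 0.0162·(56.11)²·|cos 22.5°| = 47.119 m/s².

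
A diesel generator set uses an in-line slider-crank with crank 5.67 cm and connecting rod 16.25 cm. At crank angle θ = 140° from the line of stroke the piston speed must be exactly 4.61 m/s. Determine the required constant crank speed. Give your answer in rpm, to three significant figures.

For an in-line slider-crank, |v_piston| = rω|sinθ|·[1 + r cosθ/√(L² − r² sin²θ)].
With r = 0.0567 m, L = 0.1625 m, θ = 140°: the bracketed kinematic factor |dx/dθ| = 0.02645 m.
ω = v/|dx/dθ| = 4.61/0.02645 = 174.29 rad/s.
N = 60ω/(2π) = 1664.4 rpm.

1660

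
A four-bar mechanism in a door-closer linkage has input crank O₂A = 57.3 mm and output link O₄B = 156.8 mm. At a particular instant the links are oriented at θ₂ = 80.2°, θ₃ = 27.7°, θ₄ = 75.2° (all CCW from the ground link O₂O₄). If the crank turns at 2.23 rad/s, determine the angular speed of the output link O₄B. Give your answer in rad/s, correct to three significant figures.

0.877

ω₂ = 2.23 rad/s
Differentiating the loop-closure r₂e^{iθ₂}+r₃e^{iθ₃}=r₁+r₄e^{iθ₄} gives r₂ω₂e^{iθ₂}+r₃ω₃e^{iθ₃}=r₄ω₄e^{iθ₄}.
Eliminating the other unknown: ω₄ = r₂ω₂ sin(θ₂−θ₃) / [r₄ sin(θ₄−θ₃)].
Numerator sine = +0.79335; denominator sine = +0.73728.
Result = 0.0573·2.23·(+0.79335) / (0.1568·(+0.73728)) = +0.8769 rad/s; magnitude 0.8769 rad/s.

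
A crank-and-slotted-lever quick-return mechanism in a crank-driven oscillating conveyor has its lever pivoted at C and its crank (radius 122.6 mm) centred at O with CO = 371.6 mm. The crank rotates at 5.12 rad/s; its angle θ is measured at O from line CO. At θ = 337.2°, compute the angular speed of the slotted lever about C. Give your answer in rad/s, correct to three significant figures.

1.23

ω = 5.12 rad/s
Crank pin A relative to C: A = (d + r cosθ, r sinθ); lever angle φ = atan2(r sinθ, d + r cosθ).
Differentiating tanφ: φ̇ = rω(d cosθ + r)/(d² + r² + 2dr cosθ).
d² + r² + 2dr cosθ = |CA|² = 0.237114 m²;  d cosθ + r = +0.46516 m.
|ω_lever| = |0.1226·5.12·+0.46516| / 0.237114 = 1.2314 rad/s.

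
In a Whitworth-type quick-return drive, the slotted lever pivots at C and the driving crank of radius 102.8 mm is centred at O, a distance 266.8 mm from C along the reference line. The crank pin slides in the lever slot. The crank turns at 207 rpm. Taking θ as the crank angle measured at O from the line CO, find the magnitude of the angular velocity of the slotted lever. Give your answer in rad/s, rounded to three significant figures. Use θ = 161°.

11.1

ω = 21.68 rad/s (from 207 rpm).
Crank pin A relative to C: A = (d + r cosθ, r sinθ); lever angle φ = atan2(r sinθ, d + r cosθ).
Differentiating tanφ: φ̇ = rω(d cosθ + r)/(d² + r² + 2dr cosθ).
d² + r² + 2dr cosθ = |CA|² = 0.0298845 m²;  d cosθ + r = -0.14946 m.
|ω_lever| = |0.1028·21.68·-0.14946| / 0.0298845 = 11.145 rad/s.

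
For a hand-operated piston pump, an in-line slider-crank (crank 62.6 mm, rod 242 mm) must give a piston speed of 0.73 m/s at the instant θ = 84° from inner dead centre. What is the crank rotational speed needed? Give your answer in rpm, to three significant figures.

109

For an in-line slider-crank, |v_piston| = rω|sinθ|·[1 + r cosθ/√(L² − r² sin²θ)].
With r = 0.0626 m, L = 0.242 m, θ = 84°: the bracketed kinematic factor |dx/dθ| = 0.063999 m.
ω = v/|dx/dθ| = 0.73/0.063999 = 11.406 rad/s.
N = 60ω/(2π) = 108.92 rpm.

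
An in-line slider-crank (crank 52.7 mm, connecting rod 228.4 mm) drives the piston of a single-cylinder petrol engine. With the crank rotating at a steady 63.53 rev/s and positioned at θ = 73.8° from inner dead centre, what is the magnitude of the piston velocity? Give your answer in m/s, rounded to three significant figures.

ω = 2π·63.5 = 399.2 rad/s
For an in-line slider-crank, x = r cosθ + √(L² − r² sin²θ), so v = −rω sinθ·[1 + r cosθ/√(L² − r² sin²θ)].
With r = 0.0527 m, L = 0.2284 m, θ = 73.8°: √(L² − r² sin²θ) = 0.22272 m.
v = −0.0527·399.2·0.96029·[1 + 0.0527·0.27899/0.22272] = -21.535 m/s.
|v| = 21.535 m/s.

21.5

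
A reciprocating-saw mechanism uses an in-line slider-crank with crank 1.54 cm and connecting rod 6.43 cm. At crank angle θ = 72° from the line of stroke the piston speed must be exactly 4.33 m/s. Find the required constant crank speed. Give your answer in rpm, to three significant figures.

2620

For an in-line slider-crank, |v_piston| = rω|sinθ|·[1 + r cosθ/√(L² − r² sin²θ)].
With r = 0.0154 m, L = 0.0643 m, θ = 72°: the bracketed kinematic factor |dx/dθ| = 0.01576 m.
ω = v/|dx/dθ| = 4.33/0.01576 = 274.75 rad/s.
N = 60ω/(2π) = 2623.7 rpm.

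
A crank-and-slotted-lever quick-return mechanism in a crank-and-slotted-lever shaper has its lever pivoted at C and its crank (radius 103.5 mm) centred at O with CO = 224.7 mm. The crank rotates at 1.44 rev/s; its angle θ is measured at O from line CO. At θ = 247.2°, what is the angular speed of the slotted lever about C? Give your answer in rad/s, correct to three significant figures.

ω = 9.048 rad/s (from 1.44 rev/s).
Crank pin A relative to C: A = (d + r cosθ, r sinθ); lever angle φ = atan2(r sinθ, d + r cosθ).
Differentiating tanφ: φ̇ = rω(d cosθ + r)/(d² + r² + 2dr cosθ).
d² + r² + 2dr cosθ = |CA|² = 0.0431779 m²;  d cosθ + r = +0.016425 m.
|ω_lever| = |0.1035·9.048·+0.016425| / 0.0431779 = 0.35623 rad/s.

0.356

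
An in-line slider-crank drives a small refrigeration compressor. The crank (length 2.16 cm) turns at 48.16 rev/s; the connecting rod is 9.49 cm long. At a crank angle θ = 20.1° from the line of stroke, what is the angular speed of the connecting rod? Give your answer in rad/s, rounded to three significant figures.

64.9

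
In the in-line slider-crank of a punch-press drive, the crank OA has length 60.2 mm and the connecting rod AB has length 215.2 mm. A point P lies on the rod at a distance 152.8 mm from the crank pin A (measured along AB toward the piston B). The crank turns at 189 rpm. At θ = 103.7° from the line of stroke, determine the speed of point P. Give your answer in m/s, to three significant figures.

ω = 19.79 rad/s.  Crank-pin speed |V_A| = rω = 1.1915 m/s, perpendicular to OA.
Rod angle: sinφ = −(r/L) sinθ ⇒ φ = -15.770°; ω_rod = −rω cosθ/√(L²−r²sin²θ) = +1.3626 rad/s.
V_P = V_A + ω_rod × AP, with AP = 0.1528 m along the rod.
Components: V_Px = −rω sinθ − a·ω_rod·sinφ = -1.101 m/s;  V_Py = rω cosθ + a·ω_rod·cosφ = -0.081824 m/s.
|V_P| = √(V_Px² + V_Py²) = 1.104 m/s.

1.10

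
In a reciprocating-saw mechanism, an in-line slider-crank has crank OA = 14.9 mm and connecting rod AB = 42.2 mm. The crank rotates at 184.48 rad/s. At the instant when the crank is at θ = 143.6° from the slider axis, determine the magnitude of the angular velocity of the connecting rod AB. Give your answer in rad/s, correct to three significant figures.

ω = 184.5 rad/s
The rod makes angle φ with the slider axis where L sinφ = r sinθ; differentiating, L cosφ·φ̇ = r ω cosθ.
L cosφ = √(L² − r² sin²θ) = 0.041263 m.
|ω_rod| = r ω |cosθ| / √(L² − r² sin²θ) = 0.0149·184.5·0.80489/0.041263 = 53.618 rad/s.

53.6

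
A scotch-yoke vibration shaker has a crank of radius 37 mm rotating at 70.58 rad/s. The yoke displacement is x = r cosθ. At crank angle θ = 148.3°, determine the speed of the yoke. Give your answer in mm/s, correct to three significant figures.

ω = 70.58 rad/s
x = r cosθ ⇒ ẋ = −rω sinθ.
|v| = rω|sinθ| = 0.037·70.58·|sin 148.3°| = 1.3722 m/s = 1372.2 mm/s.

1370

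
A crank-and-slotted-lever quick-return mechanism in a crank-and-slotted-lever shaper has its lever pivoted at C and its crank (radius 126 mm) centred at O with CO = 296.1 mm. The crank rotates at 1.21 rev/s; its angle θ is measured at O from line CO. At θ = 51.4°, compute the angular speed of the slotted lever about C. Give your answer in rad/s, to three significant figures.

ω = 7.603 rad/s (from 1.21 rev/s).
Crank pin A relative to C: A = (d + r cosθ, r sinθ); lever angle φ = atan2(r sinθ, d + r cosθ).
Differentiating tanφ: φ̇ = rω(d cosθ + r)/(d² + r² + 2dr cosθ).
d² + r² + 2dr cosθ = |CA|² = 0.150103 m²;  d cosθ + r = +0.31073 m.
|ω_lever| = |0.126·7.603·+0.31073| / 0.150103 = 1.983 rad/s.

1.98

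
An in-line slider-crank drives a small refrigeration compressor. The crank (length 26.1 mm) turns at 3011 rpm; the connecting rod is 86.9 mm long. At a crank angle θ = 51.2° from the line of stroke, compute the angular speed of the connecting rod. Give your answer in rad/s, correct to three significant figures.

ω = 315.3 rad/s (converted from 3011 rpm).
The rod makes angle φ with the slider axis where L sinφ = r sinθ; differentiating, L cosφ·φ̇ = r ω cosθ.
L cosφ = √(L² − r² sin²θ) = 0.084486 m.
|ω_rod| = r ω |cosθ| / √(L² − r² sin²θ) = 0.0261·315.3·0.62660/0.084486 = 61.036 rad/s.

61.0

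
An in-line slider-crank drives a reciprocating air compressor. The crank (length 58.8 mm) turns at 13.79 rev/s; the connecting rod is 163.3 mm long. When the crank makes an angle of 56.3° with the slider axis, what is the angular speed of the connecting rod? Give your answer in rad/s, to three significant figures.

ω = 86.65 rad/s (converted from 13.79 rev/s).
The rod makes angle φ with the slider axis where L sinφ = r sinθ; differentiating, L cosφ·φ̇ = r ω cosθ.
L cosφ = √(L² − r² sin²θ) = 0.1558 m.
|ω_rod| = r ω |cosθ| / √(L² − r² sin²θ) = 0.0588·86.65·0.55484/0.1558 = 18.144 rad/s.

18.1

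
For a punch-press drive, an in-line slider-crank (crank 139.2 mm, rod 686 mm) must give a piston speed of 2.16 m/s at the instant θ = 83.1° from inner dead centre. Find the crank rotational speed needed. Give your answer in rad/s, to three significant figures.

For an in-line slider-crank, |v_piston| = rω|sinθ|·[1 + r cosθ/√(L² − r² sin²θ)].
With r = 0.1392 m, L = 0.686 m, θ = 83.1°: the bracketed kinematic factor |dx/dθ| = 0.14163 m.
ω = v/|dx/dθ| = 2.16/0.14163 = 15.251 rad/s.

15.3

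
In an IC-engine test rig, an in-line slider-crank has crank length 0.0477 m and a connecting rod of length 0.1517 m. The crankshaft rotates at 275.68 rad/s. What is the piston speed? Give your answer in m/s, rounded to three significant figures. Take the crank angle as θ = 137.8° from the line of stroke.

6.73

ω = 275.7 rad/s
For an in-line slider-crank, x = r cosθ + √(L² − r² sin²θ), so v = −rω sinθ·[1 + r cosθ/√(L² − r² sin²θ)].
With r = 0.0477 m, L = 0.1517 m, θ = 137.8°: √(L² − r² sin²θ) = 0.14828 m.
v = −0.0477·275.7·0.67172·[1 + 0.0477·-0.74080/0.14828] = -6.7281 m/s.
|v| = 6.7281 m/s.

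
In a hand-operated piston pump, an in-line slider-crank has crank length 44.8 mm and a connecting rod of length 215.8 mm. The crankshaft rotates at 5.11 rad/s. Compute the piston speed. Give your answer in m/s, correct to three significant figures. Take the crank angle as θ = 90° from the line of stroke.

0.229

ω = 5.11 rad/s
For an in-line slider-crank, x = r cosθ + √(L² − r² sin²θ), so v = −rω sinθ·[1 + r cosθ/√(L² − r² sin²θ)].
With r = 0.0448 m, L = 0.2158 m, θ = 90°: √(L² − r² sin²θ) = 0.2111 m.
v = −0.0448·5.11·1.00000·[1 + 0.0448·0.00000/0.2111] = -0.22893 m/s.
|v| = 0.22893 m/s.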